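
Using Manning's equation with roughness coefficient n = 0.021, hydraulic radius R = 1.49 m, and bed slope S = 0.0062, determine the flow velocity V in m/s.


Manning's equation gives V = (1/n) * R^(2/3) * S^(1/2).
First, compute R^(2/3) = 1.49^(2/3) = 1.3045.
Next, S^(1/2) = 0.0062^(1/2) = 0.07874.
Then 1/n = 1/0.021 = 47.62.
V = 47.62 * 1.3045 * 0.07874 = 4.8914 m/s.

4.8914


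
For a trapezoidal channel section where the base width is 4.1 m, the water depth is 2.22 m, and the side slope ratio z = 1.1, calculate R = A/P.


For a trapezoidal section with side slope z:
A = (b + z*y)*y = (4.1 + 1.1*2.22)*2.22 = 14.523 m^2.
P = b + 2*y*sqrt(1 + z^2) = 4.1 + 2*2.22*sqrt(1 + 1.1^2) = 10.701 m.
R = A/P = 14.523 / 10.701 = 1.3572 m.

1.3572


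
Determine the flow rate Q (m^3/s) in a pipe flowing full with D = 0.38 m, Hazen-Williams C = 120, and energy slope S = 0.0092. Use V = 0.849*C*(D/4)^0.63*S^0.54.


For a full circular pipe, R = D/4 = 0.38/4 = 0.095 m.
V = 0.849 * 120 * 0.095^0.63 * 0.0092^0.54
  = 0.849 * 120 * 0.226969 * 0.079514
  = 1.8387 m/s.
Pipe area A = pi*D^2/4 = pi*0.38^2/4 = 0.1134 m^2.
Q = A * V = 0.1134 * 1.8387 = 0.2085 m^3/s.

0.2085


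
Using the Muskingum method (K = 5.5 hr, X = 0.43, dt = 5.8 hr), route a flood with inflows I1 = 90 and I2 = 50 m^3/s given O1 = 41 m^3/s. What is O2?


Muskingum coefficients:
denom = 2*K*(1-X) + dt = 2*5.5*(1-0.43) + 5.8 = 12.07.
C0 = (dt - 2*K*X)/denom = (5.8 - 2*5.5*0.43)/12.07 = 0.0886.
C1 = (dt + 2*K*X)/denom = (5.8 + 2*5.5*0.43)/12.07 = 0.8724.
C2 = (2*K*(1-X) - dt)/denom = 0.0389.
O2 = C0*I2 + C1*I1 + C2*O1
   = 0.0886*50 + 0.8724*90 + 0.0389*41
   = 84.55 m^3/s.

84.55


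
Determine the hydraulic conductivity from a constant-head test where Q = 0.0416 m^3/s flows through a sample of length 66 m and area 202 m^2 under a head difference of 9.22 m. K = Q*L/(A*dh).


From K = Q*L / (A*dh):
Numerator: Q*L = 0.0416 * 66 = 2.7456.
Denominator: A*dh = 202 * 9.22 = 1862.44.
K = 2.7456 / 1862.44 = 0.001474 m/s.

0.001474


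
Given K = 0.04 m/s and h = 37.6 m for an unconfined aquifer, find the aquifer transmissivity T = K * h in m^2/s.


Transmissivity is defined as T = K * h.
T = 0.04 * 37.6
  = 1.504 m^2/s.

1.504


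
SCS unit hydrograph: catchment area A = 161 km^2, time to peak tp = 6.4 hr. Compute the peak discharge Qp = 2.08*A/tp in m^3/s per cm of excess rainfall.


SCS formula: Qp = 2.08 * A / tp.
Qp = 2.08 * 161 / 6.4
   = 334.88 / 6.4
   = 52.32 m^3/s per cm.

52.32


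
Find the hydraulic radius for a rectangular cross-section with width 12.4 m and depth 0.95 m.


For a rectangular section:
Flow area A = b * y = 12.4 * 0.95 = 11.78 m^2.
Wetted perimeter P = b + 2y = 12.4 + 2*0.95 = 14.3 m.
Hydraulic radius R = A/P = 11.78 / 14.3 = 0.8238 m.

0.8238


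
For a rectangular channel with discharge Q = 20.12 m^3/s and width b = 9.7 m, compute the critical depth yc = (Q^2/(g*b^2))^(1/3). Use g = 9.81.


Using yc = (Q^2 / (g * b^2))^(1/3):
Q^2 = 20.12^2 = 404.81.
g * b^2 = 9.81 * 9.7^2 = 9.81 * 94.09 = 923.02.
Q^2 / (g*b^2) = 404.81 / 923.02 = 0.4386.
yc = 0.4386^(1/3) = 0.7598 m.

0.7598


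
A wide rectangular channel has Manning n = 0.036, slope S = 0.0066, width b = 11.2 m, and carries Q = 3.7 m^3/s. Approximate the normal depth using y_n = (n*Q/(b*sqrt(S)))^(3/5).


We use the wide-channel approximation y_n = (n*Q/(b*sqrt(S)))^(3/5).
sqrt(S) = sqrt(0.0066) = 0.08124.
Numerator: n*Q = 0.036 * 3.7 = 0.1332.
Denominator: b*sqrt(S) = 11.2 * 0.08124 = 0.909888.
arg = 0.1464.
y_n = 0.1464^(3/5) = 0.3157 m.

0.3157


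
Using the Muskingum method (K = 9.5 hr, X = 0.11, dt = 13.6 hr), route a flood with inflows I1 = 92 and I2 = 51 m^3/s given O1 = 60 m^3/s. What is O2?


Muskingum coefficients:
denom = 2*K*(1-X) + dt = 2*9.5*(1-0.11) + 13.6 = 30.51.
C0 = (dt - 2*K*X)/denom = (13.6 - 2*9.5*0.11)/30.51 = 0.3773.
C1 = (dt + 2*K*X)/denom = (13.6 + 2*9.5*0.11)/30.51 = 0.5143.
C2 = (2*K*(1-X) - dt)/denom = 0.1085.
O2 = C0*I2 + C1*I1 + C2*O1
   = 0.3773*51 + 0.5143*92 + 0.1085*60
   = 73.06 m^3/s.

73.06


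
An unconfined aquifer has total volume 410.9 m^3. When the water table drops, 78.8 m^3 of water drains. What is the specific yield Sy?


Specific yield Sy = Volume drained / Total volume.
Sy = 78.8 / 410.9
   = 0.1918.

0.1918


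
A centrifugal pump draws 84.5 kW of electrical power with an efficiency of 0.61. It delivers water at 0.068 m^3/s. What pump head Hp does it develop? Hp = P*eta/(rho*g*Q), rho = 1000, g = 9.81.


Pump head formula: Hp = P * eta / (rho * g * Q).
Numerator: P * eta = 84.5 * 1000 * 0.61 = 51545.0 W.
Denominator: rho * g * Q = 1000 * 9.81 * 0.068 = 667.08.
Hp = 51545.0 / 667.08 = 77.27 m.

77.27


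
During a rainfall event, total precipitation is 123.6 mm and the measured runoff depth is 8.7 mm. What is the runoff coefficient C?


The runoff coefficient C = runoff depth / rainfall depth.
C = 8.7 / 123.6
  = 0.0704.

0.0704


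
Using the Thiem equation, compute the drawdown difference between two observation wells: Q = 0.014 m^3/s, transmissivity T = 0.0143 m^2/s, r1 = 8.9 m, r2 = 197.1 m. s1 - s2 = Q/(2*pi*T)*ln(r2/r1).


Thiem equation: s1 - s2 = Q/(2*pi*T) * ln(r2/r1).
ln(r2/r1) = ln(197.1/8.9) = 3.0977.
Q/(2*pi*T) = 0.014 / (2*pi*0.0143) = 0.014 / 0.0898 = 0.1558.
s1 - s2 = 0.1558 * 3.0977 = 0.4827 m.

0.4827


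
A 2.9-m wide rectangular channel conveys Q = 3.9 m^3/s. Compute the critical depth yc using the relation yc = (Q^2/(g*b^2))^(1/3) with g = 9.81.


Using yc = (Q^2 / (g * b^2))^(1/3):
Q^2 = 3.9^2 = 15.21.
g * b^2 = 9.81 * 2.9^2 = 9.81 * 8.41 = 82.5.
Q^2 / (g*b^2) = 15.21 / 82.5 = 0.1844.
yc = 0.1844^(1/3) = 0.5691 m.

0.5691


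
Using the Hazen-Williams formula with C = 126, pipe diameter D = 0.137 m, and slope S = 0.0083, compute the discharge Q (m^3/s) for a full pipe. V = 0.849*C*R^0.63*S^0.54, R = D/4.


For a full circular pipe, R = D/4 = 0.137/4 = 0.0343 m.
V = 0.849 * 126 * 0.0343^0.63 * 0.0083^0.54
  = 0.849 * 126 * 0.119354 * 0.075215
  = 0.9603 m/s.
Pipe area A = pi*D^2/4 = pi*0.137^2/4 = 0.0147 m^2.
Q = A * V = 0.0147 * 0.9603 = 0.0142 m^3/s.

0.0142


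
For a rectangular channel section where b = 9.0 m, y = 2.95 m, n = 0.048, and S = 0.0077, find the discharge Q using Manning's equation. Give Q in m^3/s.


For a rectangular channel, the cross-sectional area A = b * y = 9.0 * 2.95 = 26.55 m^2.
The wetted perimeter P = b + 2y = 9.0 + 2*2.95 = 14.9 m.
Hydraulic radius R = A/P = 26.55/14.9 = 1.7819 m.
Velocity V = (1/n)*R^(2/3)*S^(1/2) = (1/0.048)*1.7819^(2/3)*0.0077^(1/2) = 2.6869 m/s.
Discharge Q = A * V = 26.55 * 2.6869 = 71.338 m^3/s.

71.338


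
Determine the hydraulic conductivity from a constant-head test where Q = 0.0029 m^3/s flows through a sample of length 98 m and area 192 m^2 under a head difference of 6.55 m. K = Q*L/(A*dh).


From K = Q*L / (A*dh):
Numerator: Q*L = 0.0029 * 98 = 0.2842.
Denominator: A*dh = 192 * 6.55 = 1257.6.
K = 0.2842 / 1257.6 = 0.000226 m/s.

0.000226


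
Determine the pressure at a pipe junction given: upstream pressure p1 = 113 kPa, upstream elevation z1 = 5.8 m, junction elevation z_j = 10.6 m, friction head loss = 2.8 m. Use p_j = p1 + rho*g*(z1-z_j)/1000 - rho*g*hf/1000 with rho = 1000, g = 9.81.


Junction pressure: p_j = p1 + rho*g*(z1 - z_j)/1000 - rho*g*hf/1000.
Elevation term = 1000*9.81*(5.8 - 10.6)/1000 = -47.088 kPa.
Friction term = 1000*9.81*2.8/1000 = 27.468 kPa.
p_j = 113 + -47.088 - 27.468 = 38.44 kPa.

38.44


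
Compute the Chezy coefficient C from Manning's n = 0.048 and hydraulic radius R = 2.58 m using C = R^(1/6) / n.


The Chezy coefficient relates to Manning's n through C = R^(1/6) / n.
R^(1/6) = 2.58^(1/6) = 1.171125.
C = 1.171125 / 0.048 = 24.4 m^(1/2)/s.

24.4


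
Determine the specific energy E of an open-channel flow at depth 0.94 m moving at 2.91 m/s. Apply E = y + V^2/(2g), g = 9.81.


Specific energy E = y + V^2/(2g).
Velocity head = V^2/(2g) = 2.91^2 / (2*9.81) = 8.4681 / 19.62 = 0.4316 m.
E = 0.94 + 0.4316 = 1.3716 m.

1.3716


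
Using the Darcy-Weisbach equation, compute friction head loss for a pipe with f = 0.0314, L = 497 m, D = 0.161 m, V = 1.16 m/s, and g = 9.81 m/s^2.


Darcy-Weisbach equation: h_f = f * (L/D) * V^2/(2g).
f * L/D = 0.0314 * 497/0.161 = 96.9304.
V^2/(2g) = 1.16^2 / (2*9.81) = 1.3456 / 19.62 = 0.0686 m.
h_f = 96.9304 * 0.0686 = 6.648 m.

6.648


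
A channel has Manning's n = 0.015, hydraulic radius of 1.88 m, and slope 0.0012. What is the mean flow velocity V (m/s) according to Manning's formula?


Manning's equation gives V = (1/n) * R^(2/3) * S^(1/2).
First, compute R^(2/3) = 1.88^(2/3) = 1.5233.
Next, S^(1/2) = 0.0012^(1/2) = 0.034641.
Then 1/n = 1/0.015 = 66.67.
V = 66.67 * 1.5233 * 0.034641 = 3.5178 m/s.

3.5178


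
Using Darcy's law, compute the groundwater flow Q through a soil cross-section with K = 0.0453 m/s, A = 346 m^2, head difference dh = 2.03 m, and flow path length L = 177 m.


Darcy's law: Q = K * A * i, where i = dh/L.
Hydraulic gradient i = 2.03 / 177 = 0.011469.
Q = 0.0453 * 346 * 0.011469
  = 0.1798 m^3/s.

0.1798


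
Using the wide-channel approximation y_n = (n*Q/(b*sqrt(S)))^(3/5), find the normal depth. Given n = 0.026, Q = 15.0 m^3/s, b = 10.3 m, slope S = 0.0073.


We use the wide-channel approximation y_n = (n*Q/(b*sqrt(S)))^(3/5).
sqrt(S) = sqrt(0.0073) = 0.08544.
Numerator: n*Q = 0.026 * 15.0 = 0.39.
Denominator: b*sqrt(S) = 10.3 * 0.08544 = 0.880032.
arg = 0.4432.
y_n = 0.4432^(3/5) = 0.6137 m.

0.6137


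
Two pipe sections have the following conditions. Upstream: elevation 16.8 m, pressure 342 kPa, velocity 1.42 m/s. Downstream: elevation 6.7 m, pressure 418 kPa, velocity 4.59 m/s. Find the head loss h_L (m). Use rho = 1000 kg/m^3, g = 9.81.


Total head at each section: H = z + p/(rho*g) + V^2/(2g).
H1 = 16.8 + 342*1000/(1000*9.81) + 1.42^2/(2*9.81)
   = 16.8 + 34.862 + 0.1028
   = 51.765 m.
H2 = 6.7 + 418*1000/(1000*9.81) + 4.59^2/(2*9.81)
   = 6.7 + 42.61 + 1.0738
   = 50.383 m.
h_L = H1 - H2 = 51.765 - 50.383 = 1.382 m.

1.382


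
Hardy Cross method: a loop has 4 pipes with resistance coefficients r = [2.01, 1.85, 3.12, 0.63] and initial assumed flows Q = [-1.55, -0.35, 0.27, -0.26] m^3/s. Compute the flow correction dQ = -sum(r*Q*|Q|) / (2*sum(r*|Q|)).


Numerator terms (r*Q*|Q|): 2.01*-1.55*|-1.55| = -4.829; 1.85*-0.35*|-0.35| = -0.2266; 3.12*0.27*|0.27| = 0.2274; 0.63*-0.26*|-0.26| = -0.0426.
Sum of numerator = -4.8708.
Denominator terms (r*|Q|): 2.01*|-1.55| = 3.1155; 1.85*|-0.35| = 0.6475; 3.12*|0.27| = 0.8424; 0.63*|-0.26| = 0.1638.
2 * sum of denominator = 2 * 4.7692 = 9.5384.
dQ = --4.8708 / 9.5384 = 0.5107 m^3/s.

0.5107


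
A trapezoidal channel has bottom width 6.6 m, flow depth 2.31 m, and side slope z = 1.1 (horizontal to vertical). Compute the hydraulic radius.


For a trapezoidal section with side slope z:
A = (b + z*y)*y = (6.6 + 1.1*2.31)*2.31 = 21.116 m^2.
P = b + 2*y*sqrt(1 + z^2) = 6.6 + 2*2.31*sqrt(1 + 1.1^2) = 13.468 m.
R = A/P = 21.116 / 13.468 = 1.5678 m.

1.5678


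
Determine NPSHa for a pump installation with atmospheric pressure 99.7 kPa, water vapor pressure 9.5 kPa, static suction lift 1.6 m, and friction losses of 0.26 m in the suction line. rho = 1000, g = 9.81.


NPSHa = p_atm/(rho*g) - z_s - hf_s - p_vap/(rho*g).
p_atm/(rho*g) = 99.7*1000 / (1000*9.81) = 10.163 m.
p_vap/(rho*g) = 9.5*1000 / (1000*9.81) = 0.968 m.
NPSHa = 10.163 - 1.6 - 0.26 - 0.968
      = 7.33 m.

7.33


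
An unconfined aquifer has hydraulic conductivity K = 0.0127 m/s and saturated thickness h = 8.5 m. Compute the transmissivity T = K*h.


Transmissivity is defined as T = K * h.
T = 0.0127 * 8.5
  = 0.1079 m^2/s.

0.1079


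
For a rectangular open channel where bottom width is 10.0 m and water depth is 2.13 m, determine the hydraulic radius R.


For a rectangular section:
Flow area A = b * y = 10.0 * 2.13 = 21.3 m^2.
Wetted perimeter P = b + 2y = 10.0 + 2*2.13 = 14.26 m.
Hydraulic radius R = A/P = 21.3 / 14.26 = 1.4937 m.

1.4937


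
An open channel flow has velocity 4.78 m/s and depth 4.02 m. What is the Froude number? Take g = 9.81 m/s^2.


The Froude number is defined as Fr = V / sqrt(g*y).
g*y = 9.81 * 4.02 = 39.4362.
sqrt(g*y) = sqrt(39.4362) = 6.2798.
Fr = 4.78 / 6.2798 = 0.7612.

0.7612


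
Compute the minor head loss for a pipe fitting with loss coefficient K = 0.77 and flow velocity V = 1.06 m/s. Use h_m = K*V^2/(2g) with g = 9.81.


Minor loss formula: h_m = K * V^2/(2g).
V^2 = 1.06^2 = 1.1236.
V^2/(2g) = 1.1236 / 19.62 = 0.0573 m.
h_m = 0.77 * 0.0573 = 0.0441 m.

0.0441


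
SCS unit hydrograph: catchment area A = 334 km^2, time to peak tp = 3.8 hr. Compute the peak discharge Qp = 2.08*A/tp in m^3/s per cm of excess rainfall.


SCS formula: Qp = 2.08 * A / tp.
Qp = 2.08 * 334 / 3.8
   = 694.72 / 3.8
   = 182.82 m^3/s per cm.

182.82


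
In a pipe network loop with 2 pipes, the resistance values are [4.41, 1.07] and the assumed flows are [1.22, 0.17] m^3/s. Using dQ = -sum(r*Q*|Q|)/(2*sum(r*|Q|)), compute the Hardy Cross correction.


Numerator terms (r*Q*|Q|): 4.41*1.22*|1.22| = 6.5638; 1.07*0.17*|0.17| = 0.0309.
Sum of numerator = 6.5948.
Denominator terms (r*|Q|): 4.41*|1.22| = 5.3802; 1.07*|0.17| = 0.1819.
2 * sum of denominator = 2 * 5.5621 = 11.1242.
dQ = -6.5948 / 11.1242 = -0.5928 m^3/s.

-0.5928


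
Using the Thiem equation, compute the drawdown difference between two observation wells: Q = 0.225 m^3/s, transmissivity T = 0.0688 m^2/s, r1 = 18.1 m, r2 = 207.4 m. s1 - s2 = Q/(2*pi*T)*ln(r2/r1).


Thiem equation: s1 - s2 = Q/(2*pi*T) * ln(r2/r1).
ln(r2/r1) = ln(207.4/18.1) = 2.4387.
Q/(2*pi*T) = 0.225 / (2*pi*0.0688) = 0.225 / 0.4323 = 0.5205.
s1 - s2 = 0.5205 * 2.4387 = 1.2693 m.

1.2693


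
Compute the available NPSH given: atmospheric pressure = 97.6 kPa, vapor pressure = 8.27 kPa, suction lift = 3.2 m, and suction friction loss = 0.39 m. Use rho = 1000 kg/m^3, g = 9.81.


NPSHa = p_atm/(rho*g) - z_s - hf_s - p_vap/(rho*g).
p_atm/(rho*g) = 97.6*1000 / (1000*9.81) = 9.949 m.
p_vap/(rho*g) = 8.27*1000 / (1000*9.81) = 0.843 m.
NPSHa = 9.949 - 3.2 - 0.39 - 0.843
      = 5.52 m.

5.52


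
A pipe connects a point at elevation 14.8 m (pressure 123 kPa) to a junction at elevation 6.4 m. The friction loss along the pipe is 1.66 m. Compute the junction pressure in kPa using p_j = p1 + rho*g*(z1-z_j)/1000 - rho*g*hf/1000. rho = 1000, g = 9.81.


Junction pressure: p_j = p1 + rho*g*(z1 - z_j)/1000 - rho*g*hf/1000.
Elevation term = 1000*9.81*(14.8 - 6.4)/1000 = 82.404 kPa.
Friction term = 1000*9.81*1.66/1000 = 16.285 kPa.
p_j = 123 + 82.404 - 16.285 = 189.12 kPa.

189.12


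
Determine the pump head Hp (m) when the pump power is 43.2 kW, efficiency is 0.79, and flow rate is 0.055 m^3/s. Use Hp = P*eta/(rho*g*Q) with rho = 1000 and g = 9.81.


Pump head formula: Hp = P * eta / (rho * g * Q).
Numerator: P * eta = 43.2 * 1000 * 0.79 = 34128.0 W.
Denominator: rho * g * Q = 1000 * 9.81 * 0.055 = 539.55.
Hp = 34128.0 / 539.55 = 63.25 m.

63.25


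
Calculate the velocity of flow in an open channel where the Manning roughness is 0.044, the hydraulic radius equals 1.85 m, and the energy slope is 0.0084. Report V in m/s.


Manning's equation gives V = (1/n) * R^(2/3) * S^(1/2).
First, compute R^(2/3) = 1.85^(2/3) = 1.507.
Next, S^(1/2) = 0.0084^(1/2) = 0.091652.
Then 1/n = 1/0.044 = 22.73.
V = 22.73 * 1.507 * 0.091652 = 3.1391 m/s.

3.1391


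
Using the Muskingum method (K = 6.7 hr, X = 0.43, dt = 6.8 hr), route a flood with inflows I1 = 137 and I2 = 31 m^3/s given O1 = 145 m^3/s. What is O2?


Muskingum coefficients:
denom = 2*K*(1-X) + dt = 2*6.7*(1-0.43) + 6.8 = 14.438.
C0 = (dt - 2*K*X)/denom = (6.8 - 2*6.7*0.43)/14.438 = 0.0719.
C1 = (dt + 2*K*X)/denom = (6.8 + 2*6.7*0.43)/14.438 = 0.8701.
C2 = (2*K*(1-X) - dt)/denom = 0.058.
O2 = C0*I2 + C1*I1 + C2*O1
   = 0.0719*31 + 0.8701*137 + 0.058*145
   = 129.84 m^3/s.

129.84


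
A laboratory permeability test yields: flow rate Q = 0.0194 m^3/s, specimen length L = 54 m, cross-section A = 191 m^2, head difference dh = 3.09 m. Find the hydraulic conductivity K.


From K = Q*L / (A*dh):
Numerator: Q*L = 0.0194 * 54 = 1.0476.
Denominator: A*dh = 191 * 3.09 = 590.19.
K = 1.0476 / 590.19 = 0.001775 m/s.

0.001775


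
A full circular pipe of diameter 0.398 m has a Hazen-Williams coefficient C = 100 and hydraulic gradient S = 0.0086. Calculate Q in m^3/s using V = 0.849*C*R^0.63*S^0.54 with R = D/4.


For a full circular pipe, R = D/4 = 0.398/4 = 0.0995 m.
V = 0.849 * 100 * 0.0995^0.63 * 0.0086^0.54
  = 0.849 * 100 * 0.233684 * 0.076671
  = 1.5211 m/s.
Pipe area A = pi*D^2/4 = pi*0.398^2/4 = 0.1244 m^2.
Q = A * V = 0.1244 * 1.5211 = 0.1892 m^3/s.

0.1892


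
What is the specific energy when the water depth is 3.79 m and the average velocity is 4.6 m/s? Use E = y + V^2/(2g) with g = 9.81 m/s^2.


Specific energy E = y + V^2/(2g).
Velocity head = V^2/(2g) = 4.6^2 / (2*9.81) = 21.16 / 19.62 = 1.0785 m.
E = 3.79 + 1.0785 = 4.8685 m.

4.8685


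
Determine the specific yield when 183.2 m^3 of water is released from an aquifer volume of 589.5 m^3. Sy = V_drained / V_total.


Specific yield Sy = Volume drained / Total volume.
Sy = 183.2 / 589.5
   = 0.3108.

0.3108


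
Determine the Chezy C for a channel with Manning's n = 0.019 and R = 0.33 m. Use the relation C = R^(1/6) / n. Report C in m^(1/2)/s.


The Chezy coefficient relates to Manning's n through C = R^(1/6) / n.
R^(1/6) = 0.33^(1/6) = 0.83129.
C = 0.83129 / 0.019 = 43.75 m^(1/2)/s.

43.75


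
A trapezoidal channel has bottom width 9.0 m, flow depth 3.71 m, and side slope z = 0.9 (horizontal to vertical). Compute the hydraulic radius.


For a trapezoidal section with side slope z:
A = (b + z*y)*y = (9.0 + 0.9*3.71)*3.71 = 45.778 m^2.
P = b + 2*y*sqrt(1 + z^2) = 9.0 + 2*3.71*sqrt(1 + 0.9^2) = 18.983 m.
R = A/P = 45.778 / 18.983 = 2.4116 m.

2.4116


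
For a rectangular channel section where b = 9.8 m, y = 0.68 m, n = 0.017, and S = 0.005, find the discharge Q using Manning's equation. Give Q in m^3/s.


For a rectangular channel, the cross-sectional area A = b * y = 9.8 * 0.68 = 6.66 m^2.
The wetted perimeter P = b + 2y = 9.8 + 2*0.68 = 11.16 m.
Hydraulic radius R = A/P = 6.66/11.16 = 0.5971 m.
Velocity V = (1/n)*R^(2/3)*S^(1/2) = (1/0.017)*0.5971^(2/3)*0.005^(1/2) = 2.9495 m/s.
Discharge Q = A * V = 6.66 * 2.9495 = 19.656 m^3/s.

19.656


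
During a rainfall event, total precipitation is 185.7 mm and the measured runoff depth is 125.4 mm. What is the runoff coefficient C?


The runoff coefficient C = runoff depth / rainfall depth.
C = 125.4 / 185.7
  = 0.6753.

0.6753


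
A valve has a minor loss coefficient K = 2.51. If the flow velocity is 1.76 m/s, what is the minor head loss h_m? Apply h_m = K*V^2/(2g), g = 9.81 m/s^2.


Minor loss formula: h_m = K * V^2/(2g).
V^2 = 1.76^2 = 3.0976.
V^2/(2g) = 3.0976 / 19.62 = 0.1579 m.
h_m = 2.51 * 0.1579 = 0.3963 m.

0.3963


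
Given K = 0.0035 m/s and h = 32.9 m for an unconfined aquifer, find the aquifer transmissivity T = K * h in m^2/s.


Transmissivity is defined as T = K * h.
T = 0.0035 * 32.9
  = 0.1152 m^2/s.

0.1152


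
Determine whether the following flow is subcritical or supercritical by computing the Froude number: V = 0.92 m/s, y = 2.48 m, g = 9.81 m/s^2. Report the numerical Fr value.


The Froude number is defined as Fr = V / sqrt(g*y).
g*y = 9.81 * 2.48 = 24.3288.
sqrt(g*y) = sqrt(24.3288) = 4.9324.
Fr = 0.92 / 4.9324 = 0.1865.
Since Fr < 1, the flow is subcritical.

0.1865


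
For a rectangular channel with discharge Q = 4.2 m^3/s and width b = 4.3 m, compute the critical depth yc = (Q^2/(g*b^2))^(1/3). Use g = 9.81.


Using yc = (Q^2 / (g * b^2))^(1/3):
Q^2 = 4.2^2 = 17.64.
g * b^2 = 9.81 * 4.3^2 = 9.81 * 18.49 = 181.39.
Q^2 / (g*b^2) = 17.64 / 181.39 = 0.0972.
yc = 0.0972^(1/3) = 0.4599 m.

0.4599


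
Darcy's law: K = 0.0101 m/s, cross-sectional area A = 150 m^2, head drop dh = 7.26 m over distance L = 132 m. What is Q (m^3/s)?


Darcy's law: Q = K * A * i, where i = dh/L.
Hydraulic gradient i = 7.26 / 132 = 0.055.
Q = 0.0101 * 150 * 0.055
  = 0.0833 m^3/s.

0.0833


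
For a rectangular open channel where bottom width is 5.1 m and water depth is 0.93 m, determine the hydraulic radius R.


For a rectangular section:
Flow area A = b * y = 5.1 * 0.93 = 4.74 m^2.
Wetted perimeter P = b + 2y = 5.1 + 2*0.93 = 6.96 m.
Hydraulic radius R = A/P = 4.74 / 6.96 = 0.6815 m.

0.6815


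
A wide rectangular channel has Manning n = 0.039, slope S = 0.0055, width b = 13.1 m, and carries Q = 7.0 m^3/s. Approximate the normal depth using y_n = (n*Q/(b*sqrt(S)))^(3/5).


We use the wide-channel approximation y_n = (n*Q/(b*sqrt(S)))^(3/5).
sqrt(S) = sqrt(0.0055) = 0.074162.
Numerator: n*Q = 0.039 * 7.0 = 0.273.
Denominator: b*sqrt(S) = 13.1 * 0.074162 = 0.971522.
arg = 0.281.
y_n = 0.281^(3/5) = 0.4669 m.

0.4669


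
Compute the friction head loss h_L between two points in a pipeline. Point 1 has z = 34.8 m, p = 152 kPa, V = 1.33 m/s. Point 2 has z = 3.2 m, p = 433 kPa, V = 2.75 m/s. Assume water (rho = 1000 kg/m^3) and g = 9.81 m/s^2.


Total head at each section: H = z + p/(rho*g) + V^2/(2g).
H1 = 34.8 + 152*1000/(1000*9.81) + 1.33^2/(2*9.81)
   = 34.8 + 15.494 + 0.0902
   = 50.385 m.
H2 = 3.2 + 433*1000/(1000*9.81) + 2.75^2/(2*9.81)
   = 3.2 + 44.139 + 0.3854
   = 47.724 m.
h_L = H1 - H2 = 50.385 - 47.724 = 2.66 m.

2.66


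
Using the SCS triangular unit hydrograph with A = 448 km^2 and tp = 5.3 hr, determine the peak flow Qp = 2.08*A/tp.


SCS formula: Qp = 2.08 * A / tp.
Qp = 2.08 * 448 / 5.3
   = 931.84 / 5.3
   = 175.82 m^3/s per cm.

175.82


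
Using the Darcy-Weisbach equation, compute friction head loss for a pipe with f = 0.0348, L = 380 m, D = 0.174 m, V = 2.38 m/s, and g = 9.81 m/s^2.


Darcy-Weisbach equation: h_f = f * (L/D) * V^2/(2g).
f * L/D = 0.0348 * 380/0.174 = 76.0.
V^2/(2g) = 2.38^2 / (2*9.81) = 5.6644 / 19.62 = 0.2887 m.
h_f = 76.0 * 0.2887 = 21.942 m.

21.942


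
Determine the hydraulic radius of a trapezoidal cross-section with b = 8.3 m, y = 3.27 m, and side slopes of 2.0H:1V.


For a trapezoidal section with side slope z:
A = (b + z*y)*y = (8.3 + 2.0*3.27)*3.27 = 48.527 m^2.
P = b + 2*y*sqrt(1 + z^2) = 8.3 + 2*3.27*sqrt(1 + 2.0^2) = 22.924 m.
R = A/P = 48.527 / 22.924 = 2.1169 m.

2.1169


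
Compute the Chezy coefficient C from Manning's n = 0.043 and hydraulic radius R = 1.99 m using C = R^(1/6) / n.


The Chezy coefficient relates to Manning's n through C = R^(1/6) / n.
R^(1/6) = 1.99^(1/6) = 1.121525.
C = 1.121525 / 0.043 = 26.08 m^(1/2)/s.

26.08


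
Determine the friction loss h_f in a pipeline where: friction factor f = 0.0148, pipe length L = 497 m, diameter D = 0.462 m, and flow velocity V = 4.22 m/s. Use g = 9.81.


Darcy-Weisbach equation: h_f = f * (L/D) * V^2/(2g).
f * L/D = 0.0148 * 497/0.462 = 15.9212.
V^2/(2g) = 4.22^2 / (2*9.81) = 17.8084 / 19.62 = 0.9077 m.
h_f = 15.9212 * 0.9077 = 14.451 m.

14.451


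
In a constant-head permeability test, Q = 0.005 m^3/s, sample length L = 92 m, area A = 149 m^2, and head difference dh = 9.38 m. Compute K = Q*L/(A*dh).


From K = Q*L / (A*dh):
Numerator: Q*L = 0.005 * 92 = 0.46.
Denominator: A*dh = 149 * 9.38 = 1397.62.
K = 0.46 / 1397.62 = 0.000329 m/s.

0.000329


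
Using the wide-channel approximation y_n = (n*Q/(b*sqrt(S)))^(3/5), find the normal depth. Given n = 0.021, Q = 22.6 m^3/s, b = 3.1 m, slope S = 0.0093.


We use the wide-channel approximation y_n = (n*Q/(b*sqrt(S)))^(3/5).
sqrt(S) = sqrt(0.0093) = 0.096437.
Numerator: n*Q = 0.021 * 22.6 = 0.4746.
Denominator: b*sqrt(S) = 3.1 * 0.096437 = 0.298955.
arg = 1.5875.
y_n = 1.5875^(3/5) = 1.3196 m.

1.3196


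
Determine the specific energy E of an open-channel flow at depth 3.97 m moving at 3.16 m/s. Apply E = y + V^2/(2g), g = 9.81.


Specific energy E = y + V^2/(2g).
Velocity head = V^2/(2g) = 3.16^2 / (2*9.81) = 9.9856 / 19.62 = 0.509 m.
E = 3.97 + 0.509 = 4.479 m.

4.479


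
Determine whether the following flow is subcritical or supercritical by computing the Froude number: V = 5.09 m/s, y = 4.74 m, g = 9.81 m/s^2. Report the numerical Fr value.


The Froude number is defined as Fr = V / sqrt(g*y).
g*y = 9.81 * 4.74 = 46.4994.
sqrt(g*y) = sqrt(46.4994) = 6.819.
Fr = 5.09 / 6.819 = 0.7464.
Since Fr < 1, the flow is subcritical.

0.7464


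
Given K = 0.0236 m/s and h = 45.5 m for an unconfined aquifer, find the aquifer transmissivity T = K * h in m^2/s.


Transmissivity is defined as T = K * h.
T = 0.0236 * 45.5
  = 1.0738 m^2/s.

1.0738


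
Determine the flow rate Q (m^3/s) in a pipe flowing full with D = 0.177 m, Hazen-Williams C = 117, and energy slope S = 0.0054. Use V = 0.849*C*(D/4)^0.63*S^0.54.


For a full circular pipe, R = D/4 = 0.177/4 = 0.0442 m.
V = 0.849 * 117 * 0.0442^0.63 * 0.0054^0.54
  = 0.849 * 117 * 0.140257 * 0.059634
  = 0.8308 m/s.
Pipe area A = pi*D^2/4 = pi*0.177^2/4 = 0.0246 m^2.
Q = A * V = 0.0246 * 0.8308 = 0.0204 m^3/s.

0.0204


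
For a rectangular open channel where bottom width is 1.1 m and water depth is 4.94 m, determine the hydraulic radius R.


For a rectangular section:
Flow area A = b * y = 1.1 * 4.94 = 5.43 m^2.
Wetted perimeter P = b + 2y = 1.1 + 2*4.94 = 10.98 m.
Hydraulic radius R = A/P = 5.43 / 10.98 = 0.4949 m.

0.4949


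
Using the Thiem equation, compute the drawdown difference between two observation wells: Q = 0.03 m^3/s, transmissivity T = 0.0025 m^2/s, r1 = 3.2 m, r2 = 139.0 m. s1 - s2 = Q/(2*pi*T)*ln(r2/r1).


Thiem equation: s1 - s2 = Q/(2*pi*T) * ln(r2/r1).
ln(r2/r1) = ln(139.0/3.2) = 3.7713.
Q/(2*pi*T) = 0.03 / (2*pi*0.0025) = 0.03 / 0.0157 = 1.9099.
s1 - s2 = 1.9099 * 3.7713 = 7.2027 m.

7.2027


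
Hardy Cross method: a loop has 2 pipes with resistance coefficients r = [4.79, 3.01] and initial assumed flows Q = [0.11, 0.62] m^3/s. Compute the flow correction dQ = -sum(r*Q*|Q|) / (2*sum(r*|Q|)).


Numerator terms (r*Q*|Q|): 4.79*0.11*|0.11| = 0.058; 3.01*0.62*|0.62| = 1.157.
Sum of numerator = 1.215.
Denominator terms (r*|Q|): 4.79*|0.11| = 0.5269; 3.01*|0.62| = 1.8662.
2 * sum of denominator = 2 * 2.3931 = 4.7862.
dQ = -1.215 / 4.7862 = -0.2539 m^3/s.

-0.2539


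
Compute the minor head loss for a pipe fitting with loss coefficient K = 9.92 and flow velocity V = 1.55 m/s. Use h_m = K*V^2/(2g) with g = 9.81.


Minor loss formula: h_m = K * V^2/(2g).
V^2 = 1.55^2 = 2.4025.
V^2/(2g) = 2.4025 / 19.62 = 0.1225 m.
h_m = 9.92 * 0.1225 = 1.2147 m.

1.2147


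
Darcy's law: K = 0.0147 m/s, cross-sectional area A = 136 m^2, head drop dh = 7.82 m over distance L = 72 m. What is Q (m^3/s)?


Darcy's law: Q = K * A * i, where i = dh/L.
Hydraulic gradient i = 7.82 / 72 = 0.108611.
Q = 0.0147 * 136 * 0.108611
  = 0.2171 m^3/s.

0.2171


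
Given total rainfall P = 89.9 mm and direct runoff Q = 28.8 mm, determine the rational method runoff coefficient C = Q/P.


The runoff coefficient C = runoff depth / rainfall depth.
C = 28.8 / 89.9
  = 0.3204.

0.3204


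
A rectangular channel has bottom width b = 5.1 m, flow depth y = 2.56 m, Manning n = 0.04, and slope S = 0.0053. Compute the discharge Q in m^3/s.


For a rectangular channel, the cross-sectional area A = b * y = 5.1 * 2.56 = 13.06 m^2.
The wetted perimeter P = b + 2y = 5.1 + 2*2.56 = 10.22 m.
Hydraulic radius R = A/P = 13.06/10.22 = 1.2775 m.
Velocity V = (1/n)*R^(2/3)*S^(1/2) = (1/0.04)*1.2775^(2/3)*0.0053^(1/2) = 2.1428 m/s.
Discharge Q = A * V = 13.06 * 2.1428 = 27.977 m^3/s.

27.977


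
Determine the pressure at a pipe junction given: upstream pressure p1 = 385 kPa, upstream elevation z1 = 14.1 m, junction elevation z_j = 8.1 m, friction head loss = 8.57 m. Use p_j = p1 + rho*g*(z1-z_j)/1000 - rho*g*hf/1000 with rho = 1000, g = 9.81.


Junction pressure: p_j = p1 + rho*g*(z1 - z_j)/1000 - rho*g*hf/1000.
Elevation term = 1000*9.81*(14.1 - 8.1)/1000 = 58.86 kPa.
Friction term = 1000*9.81*8.57/1000 = 84.072 kPa.
p_j = 385 + 58.86 - 84.072 = 359.79 kPa.

359.79


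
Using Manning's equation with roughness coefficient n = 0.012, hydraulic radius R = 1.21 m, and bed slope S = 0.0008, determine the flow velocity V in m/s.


Manning's equation gives V = (1/n) * R^(2/3) * S^(1/2).
First, compute R^(2/3) = 1.21^(2/3) = 1.1355.
Next, S^(1/2) = 0.0008^(1/2) = 0.028284.
Then 1/n = 1/0.012 = 83.33.
V = 83.33 * 1.1355 * 0.028284 = 2.6764 m/s.

2.6764


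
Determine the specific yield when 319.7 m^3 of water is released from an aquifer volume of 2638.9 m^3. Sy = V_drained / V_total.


Specific yield Sy = Volume drained / Total volume.
Sy = 319.7 / 2638.9
   = 0.1211.

0.1211


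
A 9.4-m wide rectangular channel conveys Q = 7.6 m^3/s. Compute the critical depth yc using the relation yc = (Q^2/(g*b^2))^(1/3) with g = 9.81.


Using yc = (Q^2 / (g * b^2))^(1/3):
Q^2 = 7.6^2 = 57.76.
g * b^2 = 9.81 * 9.4^2 = 9.81 * 88.36 = 866.81.
Q^2 / (g*b^2) = 57.76 / 866.81 = 0.0666.
yc = 0.0666^(1/3) = 0.4054 m.

0.4054


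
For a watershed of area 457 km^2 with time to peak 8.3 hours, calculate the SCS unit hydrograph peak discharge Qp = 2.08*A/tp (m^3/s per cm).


SCS formula: Qp = 2.08 * A / tp.
Qp = 2.08 * 457 / 8.3
   = 950.56 / 8.3
   = 114.53 m^3/s per cm.

114.53


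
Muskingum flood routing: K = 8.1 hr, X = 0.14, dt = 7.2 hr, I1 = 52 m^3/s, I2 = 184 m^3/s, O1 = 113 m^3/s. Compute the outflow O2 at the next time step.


Muskingum coefficients:
denom = 2*K*(1-X) + dt = 2*8.1*(1-0.14) + 7.2 = 21.132.
C0 = (dt - 2*K*X)/denom = (7.2 - 2*8.1*0.14)/21.132 = 0.2334.
C1 = (dt + 2*K*X)/denom = (7.2 + 2*8.1*0.14)/21.132 = 0.448.
C2 = (2*K*(1-X) - dt)/denom = 0.3186.
O2 = C0*I2 + C1*I1 + C2*O1
   = 0.2334*184 + 0.448*52 + 0.3186*113
   = 102.24 m^3/s.

102.24


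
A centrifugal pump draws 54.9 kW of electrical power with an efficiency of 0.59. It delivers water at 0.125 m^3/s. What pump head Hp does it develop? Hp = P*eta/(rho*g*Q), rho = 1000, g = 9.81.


Pump head formula: Hp = P * eta / (rho * g * Q).
Numerator: P * eta = 54.9 * 1000 * 0.59 = 32391.0 W.
Denominator: rho * g * Q = 1000 * 9.81 * 0.125 = 1226.25.
Hp = 32391.0 / 1226.25 = 26.41 m.

26.41


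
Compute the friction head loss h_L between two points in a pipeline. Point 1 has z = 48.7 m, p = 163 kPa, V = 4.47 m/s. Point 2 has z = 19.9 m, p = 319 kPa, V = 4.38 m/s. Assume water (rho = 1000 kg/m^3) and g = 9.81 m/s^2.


Total head at each section: H = z + p/(rho*g) + V^2/(2g).
H1 = 48.7 + 163*1000/(1000*9.81) + 4.47^2/(2*9.81)
   = 48.7 + 16.616 + 1.0184
   = 66.334 m.
H2 = 19.9 + 319*1000/(1000*9.81) + 4.38^2/(2*9.81)
   = 19.9 + 32.518 + 0.9778
   = 53.396 m.
h_L = H1 - H2 = 66.334 - 53.396 = 12.938 m.

12.938


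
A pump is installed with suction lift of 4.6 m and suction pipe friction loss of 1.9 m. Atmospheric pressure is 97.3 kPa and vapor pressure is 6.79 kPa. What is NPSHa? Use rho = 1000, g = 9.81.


NPSHa = p_atm/(rho*g) - z_s - hf_s - p_vap/(rho*g).
p_atm/(rho*g) = 97.3*1000 / (1000*9.81) = 9.918 m.
p_vap/(rho*g) = 6.79*1000 / (1000*9.81) = 0.692 m.
NPSHa = 9.918 - 4.6 - 1.9 - 0.692
      = 2.73 m.

2.73


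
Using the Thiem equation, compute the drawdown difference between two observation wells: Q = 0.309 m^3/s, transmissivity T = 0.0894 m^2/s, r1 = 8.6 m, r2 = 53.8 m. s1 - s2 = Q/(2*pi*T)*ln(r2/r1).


Thiem equation: s1 - s2 = Q/(2*pi*T) * ln(r2/r1).
ln(r2/r1) = ln(53.8/8.6) = 1.8335.
Q/(2*pi*T) = 0.309 / (2*pi*0.0894) = 0.309 / 0.5617 = 0.5501.
s1 - s2 = 0.5501 * 1.8335 = 1.0086 m.

1.0086


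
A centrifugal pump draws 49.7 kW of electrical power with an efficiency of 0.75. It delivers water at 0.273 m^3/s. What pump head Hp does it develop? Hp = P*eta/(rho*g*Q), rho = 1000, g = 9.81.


Pump head formula: Hp = P * eta / (rho * g * Q).
Numerator: P * eta = 49.7 * 1000 * 0.75 = 37275.0 W.
Denominator: rho * g * Q = 1000 * 9.81 * 0.273 = 2678.13.
Hp = 37275.0 / 2678.13 = 13.92 m.

13.92


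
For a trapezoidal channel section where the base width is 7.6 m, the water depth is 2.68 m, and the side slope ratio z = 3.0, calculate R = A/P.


For a trapezoidal section with side slope z:
A = (b + z*y)*y = (7.6 + 3.0*2.68)*2.68 = 41.915 m^2.
P = b + 2*y*sqrt(1 + z^2) = 7.6 + 2*2.68*sqrt(1 + 3.0^2) = 24.55 m.
R = A/P = 41.915 / 24.55 = 1.7074 m.

1.7074


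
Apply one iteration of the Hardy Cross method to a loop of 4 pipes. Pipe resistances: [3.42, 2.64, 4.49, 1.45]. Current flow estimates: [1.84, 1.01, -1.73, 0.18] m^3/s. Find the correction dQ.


Numerator terms (r*Q*|Q|): 3.42*1.84*|1.84| = 11.5788; 2.64*1.01*|1.01| = 2.6931; 4.49*-1.73*|-1.73| = -13.4381; 1.45*0.18*|0.18| = 0.047.
Sum of numerator = 0.8807.
Denominator terms (r*|Q|): 3.42*|1.84| = 6.2928; 2.64*|1.01| = 2.6664; 4.49*|-1.73| = 7.7677; 1.45*|0.18| = 0.261.
2 * sum of denominator = 2 * 16.9879 = 33.9758.
dQ = -0.8807 / 33.9758 = -0.0259 m^3/s.

-0.0259


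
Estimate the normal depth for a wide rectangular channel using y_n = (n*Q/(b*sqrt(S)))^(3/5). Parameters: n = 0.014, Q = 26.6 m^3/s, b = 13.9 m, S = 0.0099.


We use the wide-channel approximation y_n = (n*Q/(b*sqrt(S)))^(3/5).
sqrt(S) = sqrt(0.0099) = 0.099499.
Numerator: n*Q = 0.014 * 26.6 = 0.3724.
Denominator: b*sqrt(S) = 13.9 * 0.099499 = 1.383036.
arg = 0.2693.
y_n = 0.2693^(3/5) = 0.4551 m.

0.4551


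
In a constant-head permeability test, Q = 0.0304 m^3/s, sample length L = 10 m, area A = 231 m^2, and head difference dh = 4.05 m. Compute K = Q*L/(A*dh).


From K = Q*L / (A*dh):
Numerator: Q*L = 0.0304 * 10 = 0.304.
Denominator: A*dh = 231 * 4.05 = 935.55.
K = 0.304 / 935.55 = 0.000325 m/s.

0.000325


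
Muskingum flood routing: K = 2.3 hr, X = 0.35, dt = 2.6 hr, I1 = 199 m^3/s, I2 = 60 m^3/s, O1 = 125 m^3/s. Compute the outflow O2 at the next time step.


Muskingum coefficients:
denom = 2*K*(1-X) + dt = 2*2.3*(1-0.35) + 2.6 = 5.59.
C0 = (dt - 2*K*X)/denom = (2.6 - 2*2.3*0.35)/5.59 = 0.1771.
C1 = (dt + 2*K*X)/denom = (2.6 + 2*2.3*0.35)/5.59 = 0.7531.
C2 = (2*K*(1-X) - dt)/denom = 0.0698.
O2 = C0*I2 + C1*I1 + C2*O1
   = 0.1771*60 + 0.7531*199 + 0.0698*125
   = 169.22 m^3/s.

169.22


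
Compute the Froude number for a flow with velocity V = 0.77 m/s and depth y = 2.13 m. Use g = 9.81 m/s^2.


The Froude number is defined as Fr = V / sqrt(g*y).
g*y = 9.81 * 2.13 = 20.8953.
sqrt(g*y) = sqrt(20.8953) = 4.5711.
Fr = 0.77 / 4.5711 = 0.1684.

0.1684


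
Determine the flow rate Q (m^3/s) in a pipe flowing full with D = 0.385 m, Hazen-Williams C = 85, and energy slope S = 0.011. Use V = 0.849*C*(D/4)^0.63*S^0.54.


For a full circular pipe, R = D/4 = 0.385/4 = 0.0963 m.
V = 0.849 * 85 * 0.0963^0.63 * 0.011^0.54
  = 0.849 * 85 * 0.228846 * 0.087569
  = 1.4462 m/s.
Pipe area A = pi*D^2/4 = pi*0.385^2/4 = 0.1164 m^2.
Q = A * V = 0.1164 * 1.4462 = 0.1684 m^3/s.

0.1684


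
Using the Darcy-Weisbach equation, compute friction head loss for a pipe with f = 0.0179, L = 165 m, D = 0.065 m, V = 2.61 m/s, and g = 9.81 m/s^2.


Darcy-Weisbach equation: h_f = f * (L/D) * V^2/(2g).
f * L/D = 0.0179 * 165/0.065 = 45.4385.
V^2/(2g) = 2.61^2 / (2*9.81) = 6.8121 / 19.62 = 0.3472 m.
h_f = 45.4385 * 0.3472 = 15.776 m.

15.776


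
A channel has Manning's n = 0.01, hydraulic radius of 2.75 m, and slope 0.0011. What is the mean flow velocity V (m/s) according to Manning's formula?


Manning's equation gives V = (1/n) * R^(2/3) * S^(1/2).
First, compute R^(2/3) = 2.75^(2/3) = 1.9629.
Next, S^(1/2) = 0.0011^(1/2) = 0.033166.
Then 1/n = 1/0.01 = 100.0.
V = 100.0 * 1.9629 * 0.033166 = 6.5101 m/s.

6.5101


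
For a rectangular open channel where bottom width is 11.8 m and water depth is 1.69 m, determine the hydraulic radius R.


For a rectangular section:
Flow area A = b * y = 11.8 * 1.69 = 19.94 m^2.
Wetted perimeter P = b + 2y = 11.8 + 2*1.69 = 15.18 m.
Hydraulic radius R = A/P = 19.94 / 15.18 = 1.3137 m.

1.3137


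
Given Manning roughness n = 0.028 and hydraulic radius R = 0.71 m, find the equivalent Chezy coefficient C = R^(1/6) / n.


The Chezy coefficient relates to Manning's n through C = R^(1/6) / n.
R^(1/6) = 0.71^(1/6) = 0.944517.
C = 0.944517 / 0.028 = 33.73 m^(1/2)/s.

33.73


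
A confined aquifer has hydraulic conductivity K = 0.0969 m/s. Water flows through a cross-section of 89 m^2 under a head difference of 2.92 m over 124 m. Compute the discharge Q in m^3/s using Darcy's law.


Darcy's law: Q = K * A * i, where i = dh/L.
Hydraulic gradient i = 2.92 / 124 = 0.023548.
Q = 0.0969 * 89 * 0.023548
  = 0.2031 m^3/s.

0.2031


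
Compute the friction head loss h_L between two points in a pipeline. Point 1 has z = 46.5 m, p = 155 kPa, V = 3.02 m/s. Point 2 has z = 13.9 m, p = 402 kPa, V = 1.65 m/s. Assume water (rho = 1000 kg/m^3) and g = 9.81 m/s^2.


Total head at each section: H = z + p/(rho*g) + V^2/(2g).
H1 = 46.5 + 155*1000/(1000*9.81) + 3.02^2/(2*9.81)
   = 46.5 + 15.8 + 0.4649
   = 62.765 m.
H2 = 13.9 + 402*1000/(1000*9.81) + 1.65^2/(2*9.81)
   = 13.9 + 40.979 + 0.1388
   = 55.017 m.
h_L = H1 - H2 = 62.765 - 55.017 = 7.748 m.

7.748


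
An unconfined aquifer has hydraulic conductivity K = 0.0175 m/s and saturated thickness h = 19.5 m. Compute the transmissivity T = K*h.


Transmissivity is defined as T = K * h.
T = 0.0175 * 19.5
  = 0.3413 m^2/s.

0.3413


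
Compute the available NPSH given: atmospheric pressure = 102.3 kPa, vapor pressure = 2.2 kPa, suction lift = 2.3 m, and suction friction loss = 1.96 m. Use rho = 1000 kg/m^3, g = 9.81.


NPSHa = p_atm/(rho*g) - z_s - hf_s - p_vap/(rho*g).
p_atm/(rho*g) = 102.3*1000 / (1000*9.81) = 10.428 m.
p_vap/(rho*g) = 2.2*1000 / (1000*9.81) = 0.224 m.
NPSHa = 10.428 - 2.3 - 1.96 - 0.224
      = 5.94 m.

5.94


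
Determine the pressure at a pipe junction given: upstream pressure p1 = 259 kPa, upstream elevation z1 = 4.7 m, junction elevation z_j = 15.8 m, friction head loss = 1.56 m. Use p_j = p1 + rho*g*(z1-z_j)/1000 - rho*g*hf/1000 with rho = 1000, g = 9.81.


Junction pressure: p_j = p1 + rho*g*(z1 - z_j)/1000 - rho*g*hf/1000.
Elevation term = 1000*9.81*(4.7 - 15.8)/1000 = -108.891 kPa.
Friction term = 1000*9.81*1.56/1000 = 15.304 kPa.
p_j = 259 + -108.891 - 15.304 = 134.81 kPa.

134.81


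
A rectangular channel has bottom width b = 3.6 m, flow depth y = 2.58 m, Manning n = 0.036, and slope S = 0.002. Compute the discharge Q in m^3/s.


For a rectangular channel, the cross-sectional area A = b * y = 3.6 * 2.58 = 9.29 m^2.
The wetted perimeter P = b + 2y = 3.6 + 2*2.58 = 8.76 m.
Hydraulic radius R = A/P = 9.29/8.76 = 1.0603 m.
Velocity V = (1/n)*R^(2/3)*S^(1/2) = (1/0.036)*1.0603^(2/3)*0.002^(1/2) = 1.2917 m/s.
Discharge Q = A * V = 9.29 * 1.2917 = 11.997 m^3/s.

11.997


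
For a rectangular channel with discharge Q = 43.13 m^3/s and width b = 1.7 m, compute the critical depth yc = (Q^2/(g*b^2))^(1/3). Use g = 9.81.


Using yc = (Q^2 / (g * b^2))^(1/3):
Q^2 = 43.13^2 = 1860.2.
g * b^2 = 9.81 * 1.7^2 = 9.81 * 2.89 = 28.35.
Q^2 / (g*b^2) = 1860.2 / 28.35 = 65.6155.
yc = 65.6155^(1/3) = 4.0333 m.

4.0333


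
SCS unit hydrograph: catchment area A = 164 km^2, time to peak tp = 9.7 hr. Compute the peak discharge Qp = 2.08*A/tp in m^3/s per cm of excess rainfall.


SCS formula: Qp = 2.08 * A / tp.
Qp = 2.08 * 164 / 9.7
   = 341.12 / 9.7
   = 35.17 m^3/s per cm.

35.17


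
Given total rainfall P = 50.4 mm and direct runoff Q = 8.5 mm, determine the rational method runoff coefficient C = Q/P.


The runoff coefficient C = runoff depth / rainfall depth.
C = 8.5 / 50.4
  = 0.1687.

0.1687


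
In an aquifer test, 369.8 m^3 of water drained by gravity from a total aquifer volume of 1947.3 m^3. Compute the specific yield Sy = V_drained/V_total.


Specific yield Sy = Volume drained / Total volume.
Sy = 369.8 / 1947.3
   = 0.1899.

0.1899


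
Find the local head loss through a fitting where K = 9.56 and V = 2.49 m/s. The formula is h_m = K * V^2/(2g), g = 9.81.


Minor loss formula: h_m = K * V^2/(2g).
V^2 = 2.49^2 = 6.2001.
V^2/(2g) = 6.2001 / 19.62 = 0.316 m.
h_m = 9.56 * 0.316 = 3.021 m.

3.021
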